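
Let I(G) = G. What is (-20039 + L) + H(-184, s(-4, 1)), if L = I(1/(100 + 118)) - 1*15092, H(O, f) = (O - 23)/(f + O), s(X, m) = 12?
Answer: -658613339/18748 ≈ -35130.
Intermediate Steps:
H(O, f) = (-23 + O)/(O + f)
L = -3290055/218 (L = 1/(100 + 118) - 1*15092 = 1/218 - 15092 = -3290055/218 ≈ -15092.)
(-20039 + L) + H(-184, s(-4, 1)) = (-20039 - 3290055/218) + (-23 - 184)/(-184 + 12) = -7658557/218 - 207/(-172) = -7658557/218 - 1/172*(-207) = -7658557/218 + 207/172 = -658613339/18748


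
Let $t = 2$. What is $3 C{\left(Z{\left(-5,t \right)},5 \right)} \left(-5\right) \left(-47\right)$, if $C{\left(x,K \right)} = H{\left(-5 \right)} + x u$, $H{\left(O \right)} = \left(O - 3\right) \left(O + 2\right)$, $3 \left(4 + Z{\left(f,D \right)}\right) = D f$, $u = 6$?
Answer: $-14100$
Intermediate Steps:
$Z{\left(f,D \right)} = -4 + \frac{D f}{3}$
$H{\left(O \right)} = \left(-3 + O\right) \left(2 + O\right)$
$C{\left(x,K \right)} = 24 + 6 x$ ($C{\left(x,K \right)} = \left(-6 + \left(-5\right)^{2} - -5\right) + x 6 = \left(-6 + 25 + 5\right) + 6 x = 24 + 6 x$)
$3 C{\left(Z{\left(-5,t \right)},5 \right)} \left(-5\right) \left(-47\right) = 3 \left(24 + 6 \left(-4 + \frac{1}{3} \cdot 2 \left(-5\right)\right)\right) \left(-5\right) \left(-47\right) = 3 \left(24 + 6 \left(-4 - \frac{10}{3}\right)\right) \left(-5\right) \left(-47\right) = 3 \left(24 + 6 \left(- \frac{22}{3}\right)\right) \left(-5\right) \left(-47\right) = 3 \left(24 - 44\right) \left(-5\right) \left(-47\right) = 3 \left(-20\right) \left(-5\right) \left(-47\right) = \left(-60\right) \left(-5\right) \left(-47\right) = 300 \left(-47\right) = -14100$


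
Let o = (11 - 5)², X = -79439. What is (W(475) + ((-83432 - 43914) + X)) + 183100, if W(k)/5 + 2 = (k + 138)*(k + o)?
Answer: 1542520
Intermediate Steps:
o = 36 (o = 6² = 36)
W(k) = -10 + 5*(36 + k)*(138 + k) (W(k) = -10 + 5*((k + 138)*(k + 36)) = -10 + 5*((138 + k)*(36 + k)) = -10 + 5*((36 + k)*(138 + k)) = -10 + 5*(36 + k)*(138 + k))
(W(475) + ((-83432 - 43914) + X)) + 183100 = ((24830 + 5*475² + 870*475) + ((-83432 - 43914) - 79439)) + 183100 = ((24830 + 5*225625 + 413250) + (-127346 - 79439)) + 183100 = ((24830 + 1128125 + 413250) - 206785) + 183100 = (1566205 - 206785) + 183100 = 1359420 + 183100 = 1542520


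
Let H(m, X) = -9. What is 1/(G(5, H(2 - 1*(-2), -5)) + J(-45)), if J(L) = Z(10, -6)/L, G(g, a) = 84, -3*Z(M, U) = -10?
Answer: 27/2266 ≈ 0.011915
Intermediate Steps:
Z(M, U) = 10/3 (Z(M, U) = -1/3*(-10) = 10/3)
J(L) = 10/(3*L)
1/(G(5, H(2 - 1*(-2), -5)) + J(-45)) = 1/(84 + (10/3)/(-45)) = 1/(84 + (10/3)*(-1/45)) = 1/(84 - 2/27) = 1/(2266/27) = 27/2266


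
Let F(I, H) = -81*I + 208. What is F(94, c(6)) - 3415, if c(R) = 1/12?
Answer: -10821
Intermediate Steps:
c(R) = 1/12
F(I, H) = 208 - 81*I
F(94, c(6)) - 3415 = (208 - 81*94) - 3415 = (208 - 7614) - 3415 = -7406 - 3415 = -10821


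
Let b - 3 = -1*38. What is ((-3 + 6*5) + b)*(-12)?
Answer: 96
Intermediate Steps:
b = -35 (b = 3 - 1*38 = 3 - 38 = -35)
((-3 + 6*5) + b)*(-12) = ((-3 + 6*5) - 35)*(-12) = ((-3 + 30) - 35)*(-12) = (27 - 35)*(-12) = -8*(-12) = 96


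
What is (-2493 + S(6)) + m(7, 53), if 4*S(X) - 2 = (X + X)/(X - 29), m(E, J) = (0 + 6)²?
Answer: -113005/46 ≈ -2456.6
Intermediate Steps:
m(E, J) = 36 (m(E, J) = 6² = 36)
S(X) = ½ + X/(2*(-29 + X)) (S(X) = ½ + ((X + X)/(X - 29))/4 = ½ + ((2*X)/(-29 + X))/4 = ½ + (2*X/(-29 + X))/4 = ½ + X/(2*(-29 + X)))
(-2493 + S(6)) + m(7, 53) = (-2493 + (-29/2 + 6)/(-29 + 6)) + 36 = (-2493 - 17/2/(-23)) + 36 = (-2493 - 1/23*(-17/2)) + 36 = (-2493 + 17/46) + 36 = -114661/46 + 36 = -113005/46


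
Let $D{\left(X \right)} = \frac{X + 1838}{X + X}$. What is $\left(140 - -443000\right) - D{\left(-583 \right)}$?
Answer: $\frac{516702495}{1166} \approx 4.4314 \cdot 10^{5}$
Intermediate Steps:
$D{\left(X \right)} = \frac{1838 + X}{2 X}$
$\left(140 - -443000\right) - D{\left(-583 \right)} = \left(140 - -443000\right) - \frac{1838 - 583}{2 \left(-583\right)} = \left(140 + 443000\right) - \frac{1}{2} \left(- \frac{1}{583}\right) 1255 = 443140 - - \frac{1255}{1166} = 443140 + \frac{1255}{1166} = \frac{516702495}{1166}$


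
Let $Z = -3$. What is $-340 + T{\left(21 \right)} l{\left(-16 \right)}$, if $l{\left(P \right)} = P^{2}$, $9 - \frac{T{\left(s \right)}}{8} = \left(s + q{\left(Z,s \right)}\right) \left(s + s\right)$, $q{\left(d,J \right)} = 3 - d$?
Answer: $-2304340$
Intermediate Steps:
$T{\left(s \right)} = 72 - 16 s \left(6 + s\right)$ ($T{\left(s \right)} = 72 - 8 \left(s + \left(3 - -3\right)\right) \left(s + s\right) = 72 - 8 \left(s + \left(3 + 3\right)\right) 2 s = 72 - 8 \left(s + 6\right) 2 s = 72 - 8 \left(6 + s\right) 2 s = 72 - 8 \cdot 2 s \left(6 + s\right) = 72 - 16 s \left(6 + s\right)$)
$-340 + T{\left(21 \right)} l{\left(-16 \right)} = -340 + \left(72 - 2016 - 16 \cdot 21^{2}\right) \left(-16\right)^{2} = -340 + \left(72 - 2016 - 7056\right) 256 = -340 - 2304000 = -2304340$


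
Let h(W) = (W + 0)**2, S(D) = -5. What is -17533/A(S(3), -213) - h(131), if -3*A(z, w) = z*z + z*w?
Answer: -18652891/1090 ≈ -17113.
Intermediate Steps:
A(z, w) = -z**2/3 - w*z/3 (A(z, w) = -(z*z + z*w)/3 = -(z**2 + w*z)/3 = -z**2/3 - w*z/3)
h(W) = W**2
-17533/A(S(3), -213) - h(131) = -17533*3/(5*(-213 - 5)) - 1*131**2 = -17533/((-1/3*(-5)*(-218))) - 1*17161 = -17533/(-1090/3) - 17161 = -17533*(-3/1090) - 17161 = 52599/1090 - 17161 = -18652891/1090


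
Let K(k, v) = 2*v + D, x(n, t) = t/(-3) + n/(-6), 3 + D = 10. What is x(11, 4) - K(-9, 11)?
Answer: -193/6 ≈ -32.167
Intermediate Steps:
D = 7 (D = -3 + 10 = 7)
x(n, t) = -t/3 - n/6 (x(n, t) = t*(-⅓) + n*(-⅙) = -t/3 - n/6)
K(k, v) = 7 + 2*v (K(k, v) = 2*v + 7 = 7 + 2*v)
x(11, 4) - K(-9, 11) = (-⅓*4 - ⅙*11) - (7 + 2*11) = (-4/3 - 11/6) - (7 + 22) = -19/6 - 1*29 = -19/6 - 29 = -193/6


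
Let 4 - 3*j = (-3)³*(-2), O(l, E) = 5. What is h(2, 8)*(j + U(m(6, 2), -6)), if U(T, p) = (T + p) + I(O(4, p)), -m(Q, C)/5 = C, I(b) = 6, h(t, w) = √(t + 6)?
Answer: -160*√2/3 ≈ -75.425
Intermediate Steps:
h(t, w) = √(6 + t)
m(Q, C) = -5*C
j = -50/3 (j = 4/3 - (-3)³*(-2)/3 = 4/3 - (-9)*(-2) = 4/3 - ⅓*54 = 4/3 - 18 = -50/3 ≈ -16.667)
U(T, p) = 6 + T + p (U(T, p) = (T + p) + 6 = 6 + T + p)
h(2, 8)*(j + U(m(6, 2), -6)) = √(6 + 2)*(-50/3 + (6 - 5*2 - 6)) = √8*(-50/3 + (6 - 10 - 6)) = (2*√2)*(-50/3 - 10) = (2*√2)*(-80/3) = -160*√2/3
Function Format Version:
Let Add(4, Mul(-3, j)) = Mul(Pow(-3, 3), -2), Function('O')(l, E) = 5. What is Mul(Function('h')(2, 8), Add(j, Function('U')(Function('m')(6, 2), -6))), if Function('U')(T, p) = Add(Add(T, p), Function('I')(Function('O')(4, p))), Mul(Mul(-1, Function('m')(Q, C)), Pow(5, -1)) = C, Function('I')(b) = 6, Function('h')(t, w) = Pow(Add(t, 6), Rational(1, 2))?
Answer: Mul(Rational(-160, 3), Pow(2, Rational(1, 2))) ≈ -75.425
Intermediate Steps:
Function('h')(t, w) = Pow(Add(6, t), Rational(1, 2))
Function('m')(Q, C) = Mul(-5, C)
j = Rational(-50, 3) (j = Add(Rational(4, 3), Mul(Rational(-1, 3), Mul(Pow(-3, 3), -2))) = Add(Rational(4, 3), Mul(Rational(-1, 3), Mul(-27, -2))) = Add(Rational(4, 3), Mul(Rational(-1, 3), 54)) = Add(Rational(4, 3), -18) = Rational(-50, 3) ≈ -16.667)
Function('U')(T, p) = Add(6, T, p) (Function('U')(T, p) = Add(Add(T, p), 6) = Add(6, T, p))
Mul(Function('h')(2, 8), Add(j, Function('U')(Function('m')(6, 2), -6))) = Mul(Pow(Add(6, 2), Rational(1, 2)), Add(Rational(-50, 3), Add(6, Mul(-5, 2), -6))) = Mul(Pow(8, Rational(1, 2)), Add(Rational(-50, 3), Add(6, -10, -6))) = Mul(Mul(2, Pow(2, Rational(1, 2))), Add(Rational(-50, 3), -10)) = Mul(Mul(2, Pow(2, Rational(1, 2))), Rational(-80, 3)) = Mul(Rational(-160, 3), Pow(2, Rational(1, 2)))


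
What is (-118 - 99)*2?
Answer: -434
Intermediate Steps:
(-118 - 99)*2 = -217*2 = -434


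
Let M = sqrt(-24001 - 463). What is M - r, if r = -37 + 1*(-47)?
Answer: 84 + 4*I*sqrt(1529) ≈ 84.0 + 156.41*I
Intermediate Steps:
r = -84 (r = -37 - 47 = -84)
M = 4*I*sqrt(1529) (M = sqrt(-24464) = 4*I*sqrt(1529) ≈ 156.41*I)
M - r = 4*I*sqrt(1529) - 1*(-84) = 4*I*sqrt(1529) + 84 = 84 + 4*I*sqrt(1529)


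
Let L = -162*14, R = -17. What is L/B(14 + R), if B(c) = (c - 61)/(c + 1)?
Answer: -567/8 ≈ -70.875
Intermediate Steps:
B(c) = (-61 + c)/(1 + c)
L = -2268
L/B(14 + R) = -2268*(1 + (14 - 17))/(-61 + (14 - 17)) = -2268*(1 - 3)/(-61 - 3) = -2268/(-64/(-2)) = -2268/((-1/2*(-64))) = -2268/32 = -2268*1/32 = -567/8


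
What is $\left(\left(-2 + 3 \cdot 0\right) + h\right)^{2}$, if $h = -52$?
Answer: $2916$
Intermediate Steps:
$\left(\left(-2 + 3 \cdot 0\right) + h\right)^{2} = \left(\left(-2 + 3 \cdot 0\right) - 52\right)^{2} = \left(\left(-2 + 0\right) - 52\right)^{2} = \left(-2 - 52\right)^{2} = \left(-54\right)^{2} = 2916$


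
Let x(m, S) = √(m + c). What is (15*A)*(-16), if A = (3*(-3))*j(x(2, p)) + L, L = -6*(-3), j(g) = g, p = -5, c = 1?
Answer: -4320 + 2160*√3 ≈ -578.77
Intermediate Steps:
x(m, S) = √(1 + m) (x(m, S) = √(m + 1) = √(1 + m))
L = 18
A = 18 - 9*√3 (A = (3*(-3))*√(1 + 2) + 18 = -9*√3 + 18 = 18 - 9*√3 ≈ 2.4115)
(15*A)*(-16) = (15*(18 - 9*√3))*(-16) = (270 - 135*√3)*(-16) = -4320 + 2160*√3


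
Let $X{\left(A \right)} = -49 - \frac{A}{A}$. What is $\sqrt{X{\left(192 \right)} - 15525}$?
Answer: $5 i \sqrt{623} \approx 124.8 i$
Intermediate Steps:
$X{\left(A \right)} = -50$ ($X{\left(A \right)} = -49 - 1 = -50$)
$\sqrt{X{\left(192 \right)} - 15525} = \sqrt{-50 - 15525} = \sqrt{-15575} = 5 i \sqrt{623}$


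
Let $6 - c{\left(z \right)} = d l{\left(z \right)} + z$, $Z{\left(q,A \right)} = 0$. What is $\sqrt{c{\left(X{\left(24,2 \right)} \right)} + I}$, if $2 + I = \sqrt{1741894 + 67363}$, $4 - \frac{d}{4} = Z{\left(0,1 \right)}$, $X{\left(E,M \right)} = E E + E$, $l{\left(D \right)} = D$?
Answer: $\sqrt{-10196 + \sqrt{1809257}} \approx 94.079 i$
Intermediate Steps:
$X{\left(E,M \right)} = E + E^{2}$ ($X{\left(E,M \right)} = E^{2} + E = E + E^{2}$)
$d = 16$ ($d = 16 - 0 = 16 + 0 = 16$)
$I = -2 + \sqrt{1809257}$ ($I = -2 + \sqrt{1741894 + 67363} = -2 + \sqrt{1809257} \approx 1343.1$)
$c{\left(z \right)} = 6 - 17 z$ ($c{\left(z \right)} = 6 - \left(16 z + z\right) = 6 - 17 z$)
$\sqrt{c{\left(X{\left(24,2 \right)} \right)} + I} = \sqrt{\left(6 - 17 \cdot 24 \left(1 + 24\right)\right) - \left(2 - \sqrt{1809257}\right)} = \sqrt{\left(6 - 17 \cdot 24 \cdot 25\right) - \left(2 - \sqrt{1809257}\right)} = \sqrt{\left(6 - 10200\right) - \left(2 - \sqrt{1809257}\right)} = \sqrt{-10194 - \left(2 - \sqrt{1809257}\right)} = \sqrt{-10196 + \sqrt{1809257}}$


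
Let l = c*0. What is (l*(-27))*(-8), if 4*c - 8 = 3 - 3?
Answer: 0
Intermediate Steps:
c = 2 (c = 2 + (3 - 3)/4 = 2 + (¼)*0 = 2 + 0 = 2)
l = 0 (l = 2*0 = 0)
(l*(-27))*(-8) = (0*(-27))*(-8) = 0*(-8) = 0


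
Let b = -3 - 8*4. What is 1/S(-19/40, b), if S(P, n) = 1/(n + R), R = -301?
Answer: -336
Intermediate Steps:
b = -35 (b = -3 - 32 = -35)
S(P, n) = 1/(-301 + n) (S(P, n) = 1/(n - 301) = 1/(-301 + n))
1/S(-19/40, b) = 1/(1/(-301 - 35)) = 1/(1/(-336)) = 1/(-1/336) = -336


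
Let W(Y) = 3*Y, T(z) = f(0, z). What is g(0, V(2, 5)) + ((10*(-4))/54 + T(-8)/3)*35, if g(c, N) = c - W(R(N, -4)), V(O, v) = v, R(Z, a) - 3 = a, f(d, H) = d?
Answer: -619/27 ≈ -22.926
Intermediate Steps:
R(Z, a) = 3 + a
T(z) = 0
g(c, N) = 3 + c (g(c, N) = c - 3*(3 - 4) = c - 3*(-1) = c - 1*(-3) = c + 3 = 3 + c)
g(0, V(2, 5)) + ((10*(-4))/54 + T(-8)/3)*35 = (3 + 0) + ((10*(-4))/54 + 0/3)*35 = 3 + (-40*1/54 + 0*(1/3))*35 = 3 + (-20/27 + 0)*35 = 3 - 20/27*35 = 3 - 700/27 = -619/27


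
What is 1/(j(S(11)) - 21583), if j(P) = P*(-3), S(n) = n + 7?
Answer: -1/21637 ≈ -4.6217e-5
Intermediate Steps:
S(n) = 7 + n
j(P) = -3*P
1/(j(S(11)) - 21583) = 1/(-3*(7 + 11) - 21583) = 1/(-3*18 - 21583) = 1/(-54 - 21583) = 1/(-21637) = -1/21637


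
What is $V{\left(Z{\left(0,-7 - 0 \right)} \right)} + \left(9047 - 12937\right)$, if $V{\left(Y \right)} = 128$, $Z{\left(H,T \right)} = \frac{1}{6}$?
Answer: $-3762$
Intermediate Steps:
$Z{\left(H,T \right)} = \frac{1}{6}$
$V{\left(Z{\left(0,-7 - 0 \right)} \right)} + \left(9047 - 12937\right) = 128 + \left(9047 - 12937\right) = 128 - 3890 = -3762$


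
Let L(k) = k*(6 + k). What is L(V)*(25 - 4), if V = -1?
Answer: -105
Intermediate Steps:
L(V)*(25 - 4) = (-(6 - 1))*(25 - 4) = -1*5*21 = -5*21 = -105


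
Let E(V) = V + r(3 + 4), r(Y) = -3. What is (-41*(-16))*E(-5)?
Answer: -5248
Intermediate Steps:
E(V) = -3 + V (E(V) = V - 3 = -3 + V)
(-41*(-16))*E(-5) = (-41*(-16))*(-3 - 5) = 656*(-8) = -5248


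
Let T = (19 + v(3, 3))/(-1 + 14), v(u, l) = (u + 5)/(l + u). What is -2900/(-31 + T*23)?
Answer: -56550/97 ≈ -582.99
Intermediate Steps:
v(u, l) = (5 + u)/(l + u)
T = 61/39 (T = (19 + (5 + 3)/(3 + 3))/(-1 + 14) = (19 + 8/6)/13 = (19 + (⅙)*8)*(1/13) = (19 + 4/3)*(1/13) = (61/3)*(1/13) = 61/39 ≈ 1.5641)
-2900/(-31 + T*23) = -2900/(-31 + (61/39)*23) = -2900/(-31 + 1403/39) = -2900/194/39 = -2900*39/194 = -56550/97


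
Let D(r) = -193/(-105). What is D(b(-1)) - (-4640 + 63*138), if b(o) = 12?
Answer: -425477/105 ≈ -4052.2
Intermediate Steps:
D(r) = 193/105 (D(r) = -193*(-1/105) = 193/105)
D(b(-1)) - (-4640 + 63*138) = 193/105 - (-4640 + 63*138) = 193/105 - (-4640 + 8694) = 193/105 - 1*4054 = 193/105 - 4054 = -425477/105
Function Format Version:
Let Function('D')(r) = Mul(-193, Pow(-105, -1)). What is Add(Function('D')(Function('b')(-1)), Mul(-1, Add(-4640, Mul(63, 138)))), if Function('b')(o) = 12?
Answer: Rational(-425477, 105) ≈ -4052.2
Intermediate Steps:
Function('D')(r) = Rational(193, 105) (Function('D')(r) = Mul(-193, Rational(-1, 105)) = Rational(193, 105))
Add(Function('D')(Function('b')(-1)), Mul(-1, Add(-4640, Mul(63, 138)))) = Add(Rational(193, 105), Mul(-1, Add(-4640, Mul(63, 138)))) = Add(Rational(193, 105), Mul(-1, Add(-4640, 8694))) = Add(Rational(193, 105), Mul(-1, 4054)) = Add(Rational(193, 105), -4054) = Rational(-425477, 105)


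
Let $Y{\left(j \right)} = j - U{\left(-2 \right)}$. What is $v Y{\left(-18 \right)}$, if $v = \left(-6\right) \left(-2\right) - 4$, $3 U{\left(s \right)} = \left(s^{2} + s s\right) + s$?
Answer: $-160$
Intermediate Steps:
$U{\left(s \right)} = \frac{s}{3} + \frac{2 s^{2}}{3}$ ($U{\left(s \right)} = \frac{\left(s^{2} + s s\right) + s}{3} = \frac{\left(s^{2} + s^{2}\right) + s}{3} = \frac{2 s^{2} + s}{3} = \frac{s + 2 s^{2}}{3} = \frac{s}{3} + \frac{2 s^{2}}{3}$)
$Y{\left(j \right)} = -2 + j$ ($Y{\left(j \right)} = j - \frac{1}{3} \left(-2\right) \left(1 + 2 \left(-2\right)\right) = j - \frac{1}{3} \left(-2\right) \left(1 - 4\right) = j - \frac{1}{3} \left(-2\right) \left(-3\right) = j - 2 = -2 + j$)
$v = 8$ ($v = 12 - 4 = 8$)
$v Y{\left(-18 \right)} = 8 \left(-2 - 18\right) = 8 \left(-20\right) = -160$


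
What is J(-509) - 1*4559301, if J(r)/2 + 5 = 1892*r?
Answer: -6485367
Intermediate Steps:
J(r) = -10 + 3784*r (J(r) = -10 + 2*(1892*r) = -10 + 3784*r)
J(-509) - 1*4559301 = (-10 + 3784*(-509)) - 1*4559301 = (-10 - 1926056) - 4559301 = -1926066 - 4559301 = -6485367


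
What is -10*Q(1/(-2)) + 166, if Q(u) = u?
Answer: 171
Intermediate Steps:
-10*Q(1/(-2)) + 166 = -10/(-2) + 166 = -10*(-½) + 166 = 5 + 166 = 171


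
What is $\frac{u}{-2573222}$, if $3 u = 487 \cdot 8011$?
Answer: $- \frac{3901357}{7719666} \approx -0.50538$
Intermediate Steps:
$u = \frac{3901357}{3}$ ($u = \frac{487 \cdot 8011}{3} = \frac{1}{3} \cdot 3901357 = \frac{3901357}{3} \approx 1.3005 \cdot 10^{6}$)
$\frac{u}{-2573222} = \frac{3901357}{3 \left(-2573222\right)} = \frac{3901357}{3} \left(- \frac{1}{2573222}\right) = - \frac{3901357}{7719666}$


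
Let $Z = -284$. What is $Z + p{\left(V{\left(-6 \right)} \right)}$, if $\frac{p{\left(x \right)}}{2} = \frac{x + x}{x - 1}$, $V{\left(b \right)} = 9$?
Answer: $- \frac{559}{2} \approx -279.5$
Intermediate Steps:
$p{\left(x \right)} = \frac{4 x}{-1 + x}$ ($p{\left(x \right)} = 2 \frac{x + x}{x - 1} = 2 \frac{2 x}{-1 + x} = \frac{4 x}{-1 + x}$)
$Z + p{\left(V{\left(-6 \right)} \right)} = -284 + 4 \cdot 9 \frac{1}{-1 + 9} = -284 + 4 \cdot 9 \cdot \frac{1}{8} = -284 + \frac{9}{2} = - \frac{559}{2}$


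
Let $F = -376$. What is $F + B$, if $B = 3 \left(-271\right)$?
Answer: $-1189$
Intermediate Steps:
$B = -813$
$F + B = -376 - 813 = -1189$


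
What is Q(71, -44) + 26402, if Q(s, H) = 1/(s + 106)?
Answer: 4673155/177 ≈ 26402.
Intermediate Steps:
Q(s, H) = 1/(106 + s)
Q(71, -44) + 26402 = 1/(106 + 71) + 26402 = 1/177 + 26402 = 4673155/177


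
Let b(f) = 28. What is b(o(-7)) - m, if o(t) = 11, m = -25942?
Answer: 25970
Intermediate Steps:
b(o(-7)) - m = 28 - 1*(-25942) = 28 + 25942 = 25970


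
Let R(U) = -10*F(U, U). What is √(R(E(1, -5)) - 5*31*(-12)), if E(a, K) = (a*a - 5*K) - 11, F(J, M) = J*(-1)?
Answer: √2010 ≈ 44.833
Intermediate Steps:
F(J, M) = -J
E(a, K) = -11 + a² - 5*K (E(a, K) = (a² - 5*K) - 11 = -11 + a² - 5*K)
R(U) = 10*U (R(U) = -(-10)*U = 10*U)
√(R(E(1, -5)) - 5*31*(-12)) = √(10*(-11 + 1² - 5*(-5)) - 5*31*(-12)) = √(10*(-11 + 1 + 25) - 155*(-12)) = √(10*15 + 1860) = √(150 + 1860) = √2010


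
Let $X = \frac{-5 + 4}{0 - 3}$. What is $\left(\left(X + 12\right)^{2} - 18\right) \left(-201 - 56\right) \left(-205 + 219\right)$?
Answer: $- \frac{4342786}{9} \approx -4.8253 \cdot 10^{5}$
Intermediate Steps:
$X = \frac{1}{3}$ ($X = - \frac{1}{-3} = \left(-1\right) \left(- \frac{1}{3}\right) = \frac{1}{3} \approx 0.33333$)
$\left(\left(X + 12\right)^{2} - 18\right) \left(-201 - 56\right) \left(-205 + 219\right) = \left(\left(\frac{1}{3} + 12\right)^{2} - 18\right) \left(-201 - 56\right) \left(-205 + 219\right) = \left(\left(\frac{37}{3}\right)^{2} - 18\right) \left(\left(-257\right) 14\right) = \left(\frac{1369}{9} - 18\right) \left(-3598\right) = \frac{1207}{9} \left(-3598\right) = - \frac{4342786}{9}$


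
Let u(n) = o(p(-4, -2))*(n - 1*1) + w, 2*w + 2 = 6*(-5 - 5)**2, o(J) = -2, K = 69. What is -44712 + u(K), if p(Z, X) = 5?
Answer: -44549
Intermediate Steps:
w = 299 (w = -1 + (6*(-5 - 5)**2)/2 = -1 + (6*(-10)**2)/2 = -1 + (6*100)/2 = -1 + (1/2)*600 = -1 + 300 = 299)
u(n) = 301 - 2*n (u(n) = -2*(n - 1*1) + 299 = -2*(n - 1) + 299 = -2*(-1 + n) + 299 = (2 - 2*n) + 299 = 301 - 2*n)
-44712 + u(K) = -44712 + (301 - 2*69) = -44712 + (301 - 138) = -44712 + 163 = -44549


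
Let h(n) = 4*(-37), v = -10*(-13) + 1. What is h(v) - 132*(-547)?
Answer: 72056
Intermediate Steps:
v = 131 (v = 130 + 1 = 131)
h(n) = -148
h(v) - 132*(-547) = -148 - 132*(-547) = -148 - 1*(-72204) = -148 + 72204 = 72056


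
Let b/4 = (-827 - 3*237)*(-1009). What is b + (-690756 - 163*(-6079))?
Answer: 6507489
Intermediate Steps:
b = 6207368 (b = 4*((-827 - 3*237)*(-1009)) = 4*((-827 - 711)*(-1009)) = 4*(-1538*(-1009)) = 4*1551842 = 6207368)
b + (-690756 - 163*(-6079)) = 6207368 + (-690756 - 163*(-6079)) = 6207368 + (-690756 + 990877) = 6207368 + 300121 = 6507489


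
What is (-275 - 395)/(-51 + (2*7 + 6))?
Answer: 670/31 ≈ 21.613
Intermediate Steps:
(-275 - 395)/(-51 + (2*7 + 6)) = -670/(-51 + (14 + 6)) = -670/(-51 + 20) = -670/(-31) = -670*(-1/31) = 670/31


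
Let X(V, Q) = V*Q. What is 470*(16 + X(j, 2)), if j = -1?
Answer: 6580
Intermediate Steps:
X(V, Q) = Q*V
470*(16 + X(j, 2)) = 470*(16 + 2*(-1)) = 470*(16 - 2) = 470*14 = 6580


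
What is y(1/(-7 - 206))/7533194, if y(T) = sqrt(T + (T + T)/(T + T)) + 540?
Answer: 270/3766597 + sqrt(11289)/802285161 ≈ 7.1815e-5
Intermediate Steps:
y(T) = 540 + sqrt(1 + T) (y(T) = sqrt(T + (2*T)/((2*T))) + 540 = sqrt(T + (2*T)*(1/(2*T))) + 540 = sqrt(T + 1) + 540 = sqrt(1 + T) + 540 = 540 + sqrt(1 + T))
y(1/(-7 - 206))/7533194 = (540 + sqrt(1 + 1/(-7 - 206)))/7533194 = (540 + sqrt(1 + 1/(-213)))*(1/7533194) = (540 + sqrt(1 - 1/213))*(1/7533194) = (540 + sqrt(212/213))*(1/7533194) = (540 + 2*sqrt(11289)/213)*(1/7533194) = 270/3766597 + sqrt(11289)/802285161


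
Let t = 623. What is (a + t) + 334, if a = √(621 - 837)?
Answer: 957 + 6*I*√6 ≈ 957.0 + 14.697*I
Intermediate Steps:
a = 6*I*√6 (a = √(-216) = 6*I*√6 ≈ 14.697*I)
(a + t) + 334 = (6*I*√6 + 623) + 334 = (623 + 6*I*√6) + 334 = 957 + 6*I*√6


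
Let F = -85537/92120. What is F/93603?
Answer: -85537/8622708360 ≈ -9.9200e-6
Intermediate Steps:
F = -85537/92120 (F = -85537*1/92120 = -85537/92120 ≈ -0.92854)
F/93603 = -85537/92120/93603 = -85537/92120*1/93603 = -85537/8622708360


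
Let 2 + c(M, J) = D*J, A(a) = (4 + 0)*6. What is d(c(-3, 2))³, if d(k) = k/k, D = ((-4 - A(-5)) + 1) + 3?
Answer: 1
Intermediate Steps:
A(a) = 24 (A(a) = 4*6 = 24)
D = -24 (D = ((-4 - 1*24) + 1) + 3 = ((-4 - 24) + 1) + 3 = (-28 + 1) + 3 = -27 + 3 = -24)
c(M, J) = -2 - 24*J
d(k) = 1
d(c(-3, 2))³ = 1³ = 1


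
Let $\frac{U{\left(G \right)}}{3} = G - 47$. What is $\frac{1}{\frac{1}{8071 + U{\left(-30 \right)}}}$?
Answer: $7840$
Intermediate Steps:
$U{\left(G \right)} = -141 + 3 G$ ($U{\left(G \right)} = 3 \left(G - 47\right) = 3 \left(-47 + G\right) = -141 + 3 G$)
$\frac{1}{\frac{1}{8071 + U{\left(-30 \right)}}} = \frac{1}{\frac{1}{8071 + \left(-141 + 3 \left(-30\right)\right)}} = \frac{1}{\frac{1}{8071 - 231}} = \frac{1}{\frac{1}{7840}} = 7840$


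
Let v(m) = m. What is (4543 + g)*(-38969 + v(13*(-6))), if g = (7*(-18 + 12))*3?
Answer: -172470599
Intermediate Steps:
g = -126 (g = (7*(-6))*3 = -42*3 = -126)
(4543 + g)*(-38969 + v(13*(-6))) = (4543 - 126)*(-38969 + 13*(-6)) = 4417*(-38969 - 78) = 4417*(-39047) = -172470599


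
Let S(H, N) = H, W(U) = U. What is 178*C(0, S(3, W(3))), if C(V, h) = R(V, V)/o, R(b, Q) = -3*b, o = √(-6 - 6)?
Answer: 0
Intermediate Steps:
o = 2*I*√3 (o = √(-12) = 2*I*√3 ≈ 3.4641*I)
C(V, h) = I*V*√3/2 (C(V, h) = (-3*V)/((2*I*√3)) = (-3*V)*(-I*√3/6) = I*V*√3/2)
178*C(0, S(3, W(3))) = 178*((½)*I*0*√3) = 178*0 = 0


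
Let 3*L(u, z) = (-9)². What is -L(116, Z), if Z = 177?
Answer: -27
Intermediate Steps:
L(u, z) = 27 (L(u, z) = (⅓)*(-9)² = (⅓)*81 = 27)
-L(116, Z) = -1*27 = -27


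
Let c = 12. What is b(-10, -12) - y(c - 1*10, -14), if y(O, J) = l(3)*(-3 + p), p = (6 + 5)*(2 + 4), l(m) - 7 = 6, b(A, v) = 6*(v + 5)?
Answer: -861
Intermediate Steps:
b(A, v) = 30 + 6*v (b(A, v) = 6*(5 + v) = 30 + 6*v)
l(m) = 13 (l(m) = 7 + 6 = 13)
p = 66 (p = 11*6 = 66)
y(O, J) = 819 (y(O, J) = 13*(-3 + 66) = 13*63 = 819)
b(-10, -12) - y(c - 1*10, -14) = (30 + 6*(-12)) - 1*819 = (30 - 72) - 819 = -42 - 819 = -861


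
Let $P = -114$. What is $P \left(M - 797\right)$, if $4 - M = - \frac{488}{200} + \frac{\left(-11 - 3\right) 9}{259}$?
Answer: $\frac{83313252}{925} \approx 90068.0$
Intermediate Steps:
$M = \frac{6407}{925}$ ($M = 4 - \left(- \frac{488}{200} + \frac{\left(-11 - 3\right) 9}{259}\right) = 4 - \left(\left(-488\right) \frac{1}{200} + \left(-14\right) 9 \cdot \frac{1}{259}\right) = 4 - \left(- \frac{61}{25} - \frac{18}{37}\right) = 4 - - \frac{2707}{925} = 4 + \frac{2707}{925} = \frac{6407}{925} \approx 6.9265$)
$P \left(M - 797\right) = - 114 \left(\frac{6407}{925} - 797\right) = \left(-114\right) \left(- \frac{730818}{925}\right) = \frac{83313252}{925}$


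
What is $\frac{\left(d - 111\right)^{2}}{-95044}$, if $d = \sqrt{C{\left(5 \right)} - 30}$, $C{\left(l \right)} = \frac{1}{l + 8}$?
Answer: $- \frac{39946}{308893} + \frac{111 i \sqrt{5057}}{617786} \approx -0.12932 + 0.012777 i$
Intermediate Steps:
$C{\left(l \right)} = \frac{1}{8 + l}$
$d = \frac{i \sqrt{5057}}{13}$ ($d = \sqrt{\frac{1}{8 + 5} - 30} = \sqrt{\frac{1}{13} - 30} = \sqrt{- \frac{389}{13}} = \frac{i \sqrt{5057}}{13} \approx 5.4702 i$)
$\frac{\left(d - 111\right)^{2}}{-95044} = \frac{\left(\frac{i \sqrt{5057}}{13} - 111\right)^{2}}{-95044} = \left(-111 + \frac{i \sqrt{5057}}{13}\right)^{2} \left(- \frac{1}{95044}\right) = - \frac{\left(-111 + \frac{i \sqrt{5057}}{13}\right)^{2}}{95044}$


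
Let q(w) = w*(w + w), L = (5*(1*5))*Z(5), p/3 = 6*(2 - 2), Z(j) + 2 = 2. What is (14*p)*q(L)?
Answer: 0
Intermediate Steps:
Z(j) = 0 (Z(j) = -2 + 2 = 0)
p = 0 (p = 3*(6*(2 - 2)) = 3*(6*0) = 3*0 = 0)
L = 0 (L = (5*(1*5))*0 = (5*5)*0 = 25*0 = 0)
q(w) = 2*w**2 (q(w) = w*(2*w) = 2*w**2)
(14*p)*q(L) = (14*0)*(2*0**2) = 0*(2*0) = 0*0 = 0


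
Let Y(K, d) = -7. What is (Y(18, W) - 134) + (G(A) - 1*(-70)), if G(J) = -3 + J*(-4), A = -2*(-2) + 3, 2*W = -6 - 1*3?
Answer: -102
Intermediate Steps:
W = -9/2 (W = (-6 - 1*3)/2 = (-6 - 3)/2 = (½)*(-9) = -9/2 ≈ -4.5000)
A = 7 (A = 4 + 3 = 7)
G(J) = -3 - 4*J
(Y(18, W) - 134) + (G(A) - 1*(-70)) = (-7 - 134) + ((-3 - 4*7) - 1*(-70)) = -141 + ((-3 - 28) + 70) = -141 + (-31 + 70) = -141 + 39 = -102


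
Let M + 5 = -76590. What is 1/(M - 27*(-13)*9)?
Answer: -1/73436 ≈ -1.3617e-5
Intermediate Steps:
M = -76595 (M = -5 - 76590 = -76595)
1/(M - 27*(-13)*9) = 1/(-76595 - 27*(-13)*9) = 1/(-76595 + 351*9) = 1/(-76595 + 3159) = 1/(-73436) = -1/73436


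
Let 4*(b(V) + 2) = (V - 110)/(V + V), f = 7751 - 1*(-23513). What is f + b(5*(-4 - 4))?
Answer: 1000399/32 ≈ 31262.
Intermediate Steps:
f = 31264 (f = 7751 + 23513 = 31264)
b(V) = -2 + (-110 + V)/(8*V) (b(V) = -2 + ((V - 110)/(V + V))/4 = -2 + ((-110 + V)/((2*V)))/4 = -2 + ((-110 + V)*(1/(2*V)))/4 = -2 + ((-110 + V)/(2*V))/4 = -2 + (-110 + V)/(8*V))
f + b(5*(-4 - 4)) = 31264 + 5*(-22 - 15*(-4 - 4))/(8*((5*(-4 - 4)))) = 31264 + 5*(-22 - 15*(-8))/(8*((5*(-8)))) = 31264 + (5/8)*(-22 - 3*(-40))/(-40) = 31264 + (5/8)*(-1/40)*(-22 + 120) = 31264 + (5/8)*(-1/40)*98 = 31264 - 49/32 = 1000399/32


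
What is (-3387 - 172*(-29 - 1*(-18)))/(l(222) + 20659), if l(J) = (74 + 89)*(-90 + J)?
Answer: -299/8435 ≈ -0.035448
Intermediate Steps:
l(J) = -14670 + 163*J (l(J) = 163*(-90 + J) = -14670 + 163*J)
(-3387 - 172*(-29 - 1*(-18)))/(l(222) + 20659) = (-3387 - 172*(-29 - 1*(-18)))/((-14670 + 163*222) + 20659) = (-3387 - 172*(-29 + 18))/((-14670 + 36186) + 20659) = (-3387 - 172*(-11))/(21516 + 20659) = (-3387 + 1892)/42175 = -1495*1/42175 = -299/8435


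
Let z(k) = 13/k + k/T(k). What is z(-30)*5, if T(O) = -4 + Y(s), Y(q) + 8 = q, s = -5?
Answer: 679/102 ≈ 6.6569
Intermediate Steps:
Y(q) = -8 + q
T(O) = -17 (T(O) = -4 + (-8 - 5) = -4 - 13 = -17)
z(k) = 13/k - k/17 (z(k) = 13/k + k/(-17) = 13/k + k*(-1/17) = 13/k - k/17)
z(-30)*5 = (13/(-30) - 1/17*(-30))*5 = (13*(-1/30) + 30/17)*5 = (-13/30 + 30/17)*5 = (679/510)*5 = 679/102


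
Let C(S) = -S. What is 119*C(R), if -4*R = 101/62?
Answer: 12019/248 ≈ 48.464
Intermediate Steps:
R = -101/248 (R = -101/(4*62) = -¼*101/62 = -101/248 ≈ -0.40726)
119*C(R) = 119*(-1*(-101/248)) = 119*(101/248) = 12019/248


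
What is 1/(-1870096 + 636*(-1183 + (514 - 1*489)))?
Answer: -1/2606584 ≈ -3.8364e-7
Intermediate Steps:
1/(-1870096 + 636*(-1183 + (514 - 1*489))) = 1/(-1870096 + 636*(-1183 + (514 - 489))) = 1/(-1870096 + 636*(-1183 + 25)) = 1/(-1870096 + 636*(-1158)) = 1/(-1870096 - 736488) = 1/(-2606584) = -1/2606584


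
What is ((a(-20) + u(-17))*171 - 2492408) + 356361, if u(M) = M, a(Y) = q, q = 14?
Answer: -2136560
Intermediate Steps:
a(Y) = 14
((a(-20) + u(-17))*171 - 2492408) + 356361 = ((14 - 17)*171 - 2492408) + 356361 = (-3*171 - 2492408) + 356361 = (-513 - 2492408) + 356361 = -2492921 + 356361 = -2136560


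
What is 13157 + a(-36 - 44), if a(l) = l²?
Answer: 19557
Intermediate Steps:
13157 + a(-36 - 44) = 13157 + (-36 - 44)² = 13157 + (-80)² = 13157 + 6400 = 19557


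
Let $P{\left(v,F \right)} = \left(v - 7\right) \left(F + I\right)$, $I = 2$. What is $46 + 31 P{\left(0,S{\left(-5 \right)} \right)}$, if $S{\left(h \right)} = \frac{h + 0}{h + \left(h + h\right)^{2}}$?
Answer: $- \frac{7155}{19} \approx -376.58$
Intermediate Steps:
$S{\left(h \right)} = \frac{h}{h + 4 h^{2}}$ ($S{\left(h \right)} = \frac{h}{h + \left(2 h\right)^{2}} = \frac{h}{h + 4 h^{2}}$)
$P{\left(v,F \right)} = \left(-7 + v\right) \left(2 + F\right)$ ($P{\left(v,F \right)} = \left(v - 7\right) \left(F + 2\right) = \left(-7 + v\right) \left(2 + F\right)$)
$46 + 31 P{\left(0,S{\left(-5 \right)} \right)} = 46 + 31 \left(-14 - \frac{7}{1 + 4 \left(-5\right)} + 2 \cdot 0 + \frac{1}{1 + 4 \left(-5\right)} 0\right) = 46 + 31 \left(-14 - \frac{7}{1 - 20} + 0 + \frac{1}{1 - 20} \cdot 0\right) = 46 + 31 \left(-14 - \frac{7}{-19} + 0 + \frac{1}{-19} \cdot 0\right) = 46 + 31 \left(-14 - - \frac{7}{19} + 0 - 0\right) = 46 + 31 \left(-14 + \frac{7}{19} + 0 + 0\right) = 46 + 31 \left(- \frac{259}{19}\right) = 46 - \frac{8029}{19} = - \frac{7155}{19}$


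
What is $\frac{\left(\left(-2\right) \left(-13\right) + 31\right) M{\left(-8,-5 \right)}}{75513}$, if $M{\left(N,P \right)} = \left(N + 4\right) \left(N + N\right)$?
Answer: $\frac{1216}{25171} \approx 0.04831$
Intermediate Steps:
$M{\left(N,P \right)} = 2 N \left(4 + N\right)$ ($M{\left(N,P \right)} = \left(4 + N\right) 2 N = 2 N \left(4 + N\right)$)
$\frac{\left(\left(-2\right) \left(-13\right) + 31\right) M{\left(-8,-5 \right)}}{75513} = \frac{\left(\left(-2\right) \left(-13\right) + 31\right) 2 \left(-8\right) \left(4 - 8\right)}{75513} = \left(26 + 31\right) 2 \left(-8\right) \left(-4\right) \frac{1}{75513} = 57 \cdot 64 \cdot \frac{1}{75513} = 3648 \cdot \frac{1}{75513} = \frac{1216}{25171}$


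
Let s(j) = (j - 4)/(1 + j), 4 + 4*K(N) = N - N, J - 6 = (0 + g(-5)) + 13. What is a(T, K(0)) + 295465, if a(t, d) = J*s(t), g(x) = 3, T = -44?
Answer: 12706051/43 ≈ 2.9549e+5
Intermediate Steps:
J = 22 (J = 6 + ((0 + 3) + 13) = 6 + (3 + 13) = 6 + 16 = 22)
K(N) = -1 (K(N) = -1 + (N - N)/4 = -1 + (1/4)*0 = -1 + 0 = -1)
s(j) = (-4 + j)/(1 + j)
a(t, d) = 22*(-4 + t)/(1 + t) (a(t, d) = 22*((-4 + t)/(1 + t)) = 22*(-4 + t)/(1 + t))
a(T, K(0)) + 295465 = 22*(-4 - 44)/(1 - 44) + 295465 = 22*(-48)/(-43) + 295465 = 22*(-1/43)*(-48) + 295465 = 1056/43 + 295465 = 12706051/43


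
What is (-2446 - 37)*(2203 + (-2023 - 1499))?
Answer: 3275077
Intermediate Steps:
(-2446 - 37)*(2203 + (-2023 - 1499)) = -2483*(2203 - 3522) = -2483*(-1319) = 3275077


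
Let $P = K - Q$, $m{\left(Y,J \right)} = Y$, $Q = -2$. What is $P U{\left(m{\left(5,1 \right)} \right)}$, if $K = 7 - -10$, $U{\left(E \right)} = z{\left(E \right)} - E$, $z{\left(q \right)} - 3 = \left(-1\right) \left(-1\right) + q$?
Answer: $76$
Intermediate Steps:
$z{\left(q \right)} = 4 + q$ ($z{\left(q \right)} = 3 + \left(\left(-1\right) \left(-1\right) + q\right) = 3 + \left(1 + q\right) = 4 + q$)
$U{\left(E \right)} = 4$ ($U{\left(E \right)} = \left(4 + E\right) - E = 4$)
$K = 17$ ($K = 7 + 10 = 17$)
$P = 19$ ($P = 17 - -2 = 17 + 2 = 19$)
$P U{\left(m{\left(5,1 \right)} \right)} = 19 \cdot 4 = 76$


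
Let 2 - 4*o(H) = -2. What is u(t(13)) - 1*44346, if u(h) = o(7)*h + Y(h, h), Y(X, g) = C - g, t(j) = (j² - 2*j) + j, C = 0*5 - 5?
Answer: -44351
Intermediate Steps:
C = -5 (C = 0 - 5 = -5)
o(H) = 1 (o(H) = ½ - ¼*(-2) = ½ + ½ = 1)
t(j) = j² - j
Y(X, g) = -5 - g
u(h) = -5 (u(h) = 1*h + (-5 - h) = h + (-5 - h) = -5)
u(t(13)) - 1*44346 = -5 - 1*44346 = -5 - 44346 = -44351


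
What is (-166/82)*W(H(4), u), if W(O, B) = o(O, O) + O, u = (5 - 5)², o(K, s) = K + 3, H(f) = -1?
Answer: -83/41 ≈ -2.0244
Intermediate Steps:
o(K, s) = 3 + K
u = 0 (u = 0² = 0)
W(O, B) = 3 + 2*O (W(O, B) = (3 + O) + O = 3 + 2*O)
(-166/82)*W(H(4), u) = (-166/82)*(3 + 2*(-1)) = (-166*1/82)*(3 - 2) = -83/41*1 = -83/41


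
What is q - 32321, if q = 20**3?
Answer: -24321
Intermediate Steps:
q = 8000
q - 32321 = 8000 - 32321 = -24321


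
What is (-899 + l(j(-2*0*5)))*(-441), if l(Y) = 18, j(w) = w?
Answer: 388521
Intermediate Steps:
(-899 + l(j(-2*0*5)))*(-441) = (-899 + 18)*(-441) = -881*(-441) = 388521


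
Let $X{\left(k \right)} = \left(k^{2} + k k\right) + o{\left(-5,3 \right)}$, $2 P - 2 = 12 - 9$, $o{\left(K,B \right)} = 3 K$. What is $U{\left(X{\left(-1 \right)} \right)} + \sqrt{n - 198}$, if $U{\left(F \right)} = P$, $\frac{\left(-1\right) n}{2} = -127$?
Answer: $\frac{5}{2} + 2 \sqrt{14} \approx 9.9833$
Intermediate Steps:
$n = 254$ ($n = \left(-2\right) \left(-127\right) = 254$)
$P = \frac{5}{2}$ ($P = 1 + \frac{12 - 9}{2} = 1 + \frac{1}{2} \cdot 3 = 1 + \frac{3}{2} = \frac{5}{2} \approx 2.5$)
$X{\left(k \right)} = -15 + 2 k^{2}$ ($X{\left(k \right)} = \left(k^{2} + k k\right) + 3 \left(-5\right) = \left(k^{2} + k^{2}\right) - 15 = 2 k^{2} - 15 = -15 + 2 k^{2}$)
$U{\left(F \right)} = \frac{5}{2}$
$U{\left(X{\left(-1 \right)} \right)} + \sqrt{n - 198} = \frac{5}{2} + \sqrt{254 - 198} = \frac{5}{2} + \sqrt{56} = \frac{5}{2} + 2 \sqrt{14}$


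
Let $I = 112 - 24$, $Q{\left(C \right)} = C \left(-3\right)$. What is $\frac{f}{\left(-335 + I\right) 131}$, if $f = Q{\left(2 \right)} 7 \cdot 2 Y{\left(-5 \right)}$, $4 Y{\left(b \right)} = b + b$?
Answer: $- \frac{210}{32357} \approx -0.0064901$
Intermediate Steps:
$Q{\left(C \right)} = - 3 C$
$I = 88$ ($I = 112 - 24 = 88$)
$Y{\left(b \right)} = \frac{b}{2}$ ($Y{\left(b \right)} = \frac{b + b}{4} = \frac{2 b}{4} = \frac{b}{2}$)
$f = 210$ ($f = \left(-3\right) 2 \cdot 7 \cdot 2 \cdot \frac{1}{2} \left(-5\right) = \left(-6\right) 14 \left(- \frac{5}{2}\right) = \left(-84\right) \left(- \frac{5}{2}\right) = 210$)
$\frac{f}{\left(-335 + I\right) 131} = \frac{210}{\left(-335 + 88\right) 131} = \frac{210}{\left(-247\right) 131} = \frac{210}{-32357} = 210 \left(- \frac{1}{32357}\right) = - \frac{210}{32357}$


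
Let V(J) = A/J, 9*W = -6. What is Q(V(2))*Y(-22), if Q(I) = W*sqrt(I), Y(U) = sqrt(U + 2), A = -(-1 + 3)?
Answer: 4*sqrt(5)/3 ≈ 2.9814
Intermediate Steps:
A = -2 (A = -1*2 = -2)
W = -2/3 (W = (1/9)*(-6) = -2/3 ≈ -0.66667)
V(J) = -2/J
Y(U) = sqrt(2 + U)
Q(I) = -2*sqrt(I)/3
Q(V(2))*Y(-22) = (-2*I/3)*sqrt(2 - 22) = (-2*I/3)*sqrt(-20) = (-2*I/3)*(2*I*sqrt(5)) = 4*sqrt(5)/3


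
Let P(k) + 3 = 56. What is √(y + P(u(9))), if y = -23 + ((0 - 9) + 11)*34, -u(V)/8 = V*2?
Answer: 7*√2 ≈ 9.8995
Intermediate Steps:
u(V) = -16*V (u(V) = -8*V*2 = -16*V)
P(k) = 53 (P(k) = -3 + 56 = 53)
y = 45 (y = -23 + (-9 + 11)*34 = -23 + 2*34 = -23 + 68 = 45)
√(y + P(u(9))) = √(45 + 53) = √98 = 7*√2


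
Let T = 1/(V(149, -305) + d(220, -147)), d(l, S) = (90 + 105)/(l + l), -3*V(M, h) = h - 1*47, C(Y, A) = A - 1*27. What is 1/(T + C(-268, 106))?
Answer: 31093/2456611 ≈ 0.012657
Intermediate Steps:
C(Y, A) = -27 + A (C(Y, A) = A - 27 = -27 + A)
V(M, h) = 47/3 - h/3 (V(M, h) = -(h - 1*47)/3 = -(h - 47)/3 = -(-47 + h)/3 = 47/3 - h/3)
d(l, S) = 195/(2*l) (d(l, S) = 195/((2*l)) = 195*(1/(2*l)) = 195/(2*l))
T = 264/31093 (T = 1/((47/3 - ⅓*(-305)) + (195/2)/220) = 1/((47/3 + 305/3) + (195/2)*(1/220)) = 1/(352/3 + 39/88) = 1/(31093/264) = 264/31093 ≈ 0.0084907)
1/(T + C(-268, 106)) = 1/(264/31093 + (-27 + 106)) = 1/(264/31093 + 79) = 1/(2456611/31093) = 31093/2456611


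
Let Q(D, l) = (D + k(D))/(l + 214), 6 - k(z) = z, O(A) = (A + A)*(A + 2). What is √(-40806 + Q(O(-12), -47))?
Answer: 2*I*√284509383/167 ≈ 202.0*I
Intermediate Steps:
O(A) = 2*A*(2 + A) (O(A) = (2*A)*(2 + A) = 2*A*(2 + A))
k(z) = 6 - z
Q(D, l) = 6/(214 + l) (Q(D, l) = (D + (6 - D))/(l + 214) = 6/(214 + l))
√(-40806 + Q(O(-12), -47)) = √(-40806 + 6/(214 - 47)) = √(-40806 + 6/167) = √(-6814596/167) = 2*I*√284509383/167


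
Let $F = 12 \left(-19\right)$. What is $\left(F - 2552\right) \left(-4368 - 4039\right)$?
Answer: $23371460$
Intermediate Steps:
$F = -228$
$\left(F - 2552\right) \left(-4368 - 4039\right) = \left(-228 - 2552\right) \left(-4368 - 4039\right) = \left(-2780\right) \left(-8407\right) = 23371460$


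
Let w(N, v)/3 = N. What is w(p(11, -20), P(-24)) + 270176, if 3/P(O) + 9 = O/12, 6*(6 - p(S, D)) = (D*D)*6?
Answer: 268994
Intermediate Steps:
p(S, D) = 6 - D**2 (p(S, D) = 6 - D*D*6/6 = 6 - D**2*6/6 = 6 - D**2)
P(O) = 3/(-9 + O/12)
w(N, v) = 3*N
w(p(11, -20), P(-24)) + 270176 = 3*(6 - 1*(-20)**2) + 270176 = 3*(6 - 1*400) + 270176 = 3*(6 - 400) + 270176 = 3*(-394) + 270176 = -1182 + 270176 = 268994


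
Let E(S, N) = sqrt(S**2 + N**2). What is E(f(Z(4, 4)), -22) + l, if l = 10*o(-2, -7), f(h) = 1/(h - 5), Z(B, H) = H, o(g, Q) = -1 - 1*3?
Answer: -40 + sqrt(485) ≈ -17.977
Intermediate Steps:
o(g, Q) = -4 (o(g, Q) = -1 - 3 = -4)
f(h) = 1/(-5 + h)
E(S, N) = sqrt(N**2 + S**2)
l = -40 (l = 10*(-4) = -40)
E(f(Z(4, 4)), -22) + l = sqrt((-22)**2 + (1/(-5 + 4))**2) - 40 = sqrt(484 + (1/(-1))**2) - 40 = sqrt(484 + (-1)**2) - 40 = sqrt(484 + 1) - 40 = sqrt(485) - 40 = -40 + sqrt(485)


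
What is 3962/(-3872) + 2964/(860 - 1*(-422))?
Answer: 1599331/1240976 ≈ 1.2888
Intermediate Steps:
3962/(-3872) + 2964/(860 - 1*(-422)) = 3962*(-1/3872) + 2964/(860 + 422) = -1981/1936 + 2964/1282 = -1981/1936 + 2964*(1/1282) = -1981/1936 + 1482/641 = 1599331/1240976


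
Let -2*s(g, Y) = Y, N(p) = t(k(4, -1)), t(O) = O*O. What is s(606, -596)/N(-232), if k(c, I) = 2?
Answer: 149/2 ≈ 74.500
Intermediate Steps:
t(O) = O**2
N(p) = 4 (N(p) = 2**2 = 4)
s(g, Y) = -Y/2
s(606, -596)/N(-232) = -1/2*(-596)/4 = 298*(1/4) = 149/2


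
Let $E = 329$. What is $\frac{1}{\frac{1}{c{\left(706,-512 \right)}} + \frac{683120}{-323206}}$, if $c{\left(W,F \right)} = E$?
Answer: $- \frac{53167387}{112211637} \approx -0.47381$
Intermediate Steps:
$c{\left(W,F \right)} = 329$
$\frac{1}{\frac{1}{c{\left(706,-512 \right)}} + \frac{683120}{-323206}} = \frac{1}{\frac{1}{329} + \frac{683120}{-323206}} = \frac{1}{\frac{1}{329} + 683120 \left(- \frac{1}{323206}\right)} = \frac{1}{\frac{1}{329} - \frac{341560}{161603}} = \frac{1}{- \frac{112211637}{53167387}} = - \frac{53167387}{112211637}$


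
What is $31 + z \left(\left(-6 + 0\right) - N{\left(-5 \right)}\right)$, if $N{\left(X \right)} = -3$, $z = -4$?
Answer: $43$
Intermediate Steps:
$31 + z \left(\left(-6 + 0\right) - N{\left(-5 \right)}\right) = 31 - 4 \left(\left(-6 + 0\right) - -3\right) = 31 - 4 \left(-6 + 3\right) = 31 - -12 = 31 + 12 = 43$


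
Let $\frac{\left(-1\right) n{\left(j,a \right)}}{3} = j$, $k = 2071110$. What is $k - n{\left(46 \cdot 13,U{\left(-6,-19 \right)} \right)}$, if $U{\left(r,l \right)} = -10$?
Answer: $2072904$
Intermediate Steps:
$n{\left(j,a \right)} = - 3 j$
$k - n{\left(46 \cdot 13,U{\left(-6,-19 \right)} \right)} = 2071110 - - 3 \cdot 46 \cdot 13 = 2071110 - \left(-3\right) 598 = 2071110 - -1794 = 2071110 + 1794 = 2072904$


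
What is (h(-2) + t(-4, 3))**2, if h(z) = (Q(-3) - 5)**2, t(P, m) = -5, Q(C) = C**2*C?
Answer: 1038361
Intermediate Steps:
Q(C) = C**3
h(z) = 1024 (h(z) = ((-3)**3 - 5)**2 = (-27 - 5)**2 = (-32)**2 = 1024)
(h(-2) + t(-4, 3))**2 = (1024 - 5)**2 = 1019**2 = 1038361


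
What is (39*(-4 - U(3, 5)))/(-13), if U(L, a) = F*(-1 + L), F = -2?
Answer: 0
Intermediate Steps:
U(L, a) = 2 - 2*L (U(L, a) = -2*(-1 + L) = 2 - 2*L)
(39*(-4 - U(3, 5)))/(-13) = (39*(-4 - (2 - 2*3)))/(-13) = (39*(-4 - (2 - 6)))*(-1/13) = (39*(-4 - 1*(-4)))*(-1/13) = (39*(-4 + 4))*(-1/13) = (39*0)*(-1/13) = 0*(-1/13) = 0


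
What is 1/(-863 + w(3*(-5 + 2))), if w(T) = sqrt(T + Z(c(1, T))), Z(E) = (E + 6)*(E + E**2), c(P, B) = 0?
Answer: -863/744778 - 3*I/744778 ≈ -0.0011587 - 4.028e-6*I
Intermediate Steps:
Z(E) = (6 + E)*(E + E**2)
w(T) = sqrt(T) (w(T) = sqrt(T + 0*(6 + 0**2 + 7*0)) = sqrt(T + 0*(6 + 0 + 0)) = sqrt(T + 0*6) = sqrt(T + 0) = sqrt(T))
1/(-863 + w(3*(-5 + 2))) = 1/(-863 + sqrt(3*(-5 + 2))) = 1/(-863 + sqrt(3*(-3))) = 1/(-863 + sqrt(-9)) = 1/(-863 + 3*I) = (-863 - 3*I)/744778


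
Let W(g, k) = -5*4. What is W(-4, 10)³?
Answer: -8000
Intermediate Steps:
W(g, k) = -20
W(-4, 10)³ = (-20)³ = -8000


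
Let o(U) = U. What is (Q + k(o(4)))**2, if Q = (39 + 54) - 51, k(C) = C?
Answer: 2116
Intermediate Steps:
Q = 42 (Q = 93 - 51 = 42)
(Q + k(o(4)))**2 = (42 + 4)**2 = 46**2 = 2116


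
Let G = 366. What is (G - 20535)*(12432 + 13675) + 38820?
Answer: -526513263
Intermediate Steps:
(G - 20535)*(12432 + 13675) + 38820 = (366 - 20535)*(12432 + 13675) + 38820 = -20169*26107 + 38820 = -526552083 + 38820 = -526513263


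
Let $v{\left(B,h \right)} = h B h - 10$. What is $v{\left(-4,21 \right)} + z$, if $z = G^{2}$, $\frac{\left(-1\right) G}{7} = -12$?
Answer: $5282$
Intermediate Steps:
$G = 84$ ($G = \left(-7\right) \left(-12\right) = 84$)
$z = 7056$ ($z = 84^{2} = 7056$)
$v{\left(B,h \right)} = -10 + B h^{2}$ ($v{\left(B,h \right)} = B h h - 10 = B h^{2} - 10 = -10 + B h^{2}$)
$v{\left(-4,21 \right)} + z = \left(-10 - 4 \cdot 21^{2}\right) + 7056 = \left(-10 - 1764\right) + 7056 = -1774 + 7056 = 5282$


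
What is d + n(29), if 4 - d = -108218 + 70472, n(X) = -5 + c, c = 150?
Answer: 37895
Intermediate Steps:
n(X) = 145 (n(X) = -5 + 150 = 145)
d = 37750 (d = 4 - (-108218 + 70472) = 4 - 1*(-37746) = 4 + 37746 = 37750)
d + n(29) = 37750 + 145 = 37895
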